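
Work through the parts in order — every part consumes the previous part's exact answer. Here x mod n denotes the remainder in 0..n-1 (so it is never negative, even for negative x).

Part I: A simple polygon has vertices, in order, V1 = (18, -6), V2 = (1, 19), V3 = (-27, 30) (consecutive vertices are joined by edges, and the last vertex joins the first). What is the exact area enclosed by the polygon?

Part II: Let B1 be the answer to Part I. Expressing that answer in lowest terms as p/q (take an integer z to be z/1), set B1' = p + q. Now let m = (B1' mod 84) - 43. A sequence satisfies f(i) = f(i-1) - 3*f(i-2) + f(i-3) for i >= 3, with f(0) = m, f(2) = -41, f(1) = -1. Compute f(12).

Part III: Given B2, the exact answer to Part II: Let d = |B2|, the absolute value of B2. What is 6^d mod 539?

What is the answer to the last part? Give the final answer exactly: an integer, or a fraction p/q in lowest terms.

Part I: cross terms: (18*19 - 1*-6)=348, (1*30 - -27*19)=543, (-27*-6 - 18*30)=-378; twice the area = |513| = 513; area = 513/2; answer 513/2
Part II: B1 = 513/2; threaded value p + q = 515; m = -32; f(3) = 1*(-41) - 3*(-1) + 1*(-32) = -70; iterating: f(3)=-70, f(4)=52, f(5)=221, f(6)=-5, f(7)=-616, f(8)=-380, f(9)=1463, f(10)=1987, f(11)=-2782, f(12)=-7280; answer -7280
Part III: B2 = -7280; d = 7280; squarings mod 539: 6^1=6, 6^2=36, 6^4=218, 6^8=92, 6^16=379, 6^32=267, 6^64=141, 6^128=477, 6^256=71, 6^512=190, 6^1024=526, 6^2048=169, 6^4096=533; 6^7280 = 6^16 * 6^32 * 6^64 * 6^1024 * 6^2048 * 6^4096 = 1 (mod 539); answer 1

1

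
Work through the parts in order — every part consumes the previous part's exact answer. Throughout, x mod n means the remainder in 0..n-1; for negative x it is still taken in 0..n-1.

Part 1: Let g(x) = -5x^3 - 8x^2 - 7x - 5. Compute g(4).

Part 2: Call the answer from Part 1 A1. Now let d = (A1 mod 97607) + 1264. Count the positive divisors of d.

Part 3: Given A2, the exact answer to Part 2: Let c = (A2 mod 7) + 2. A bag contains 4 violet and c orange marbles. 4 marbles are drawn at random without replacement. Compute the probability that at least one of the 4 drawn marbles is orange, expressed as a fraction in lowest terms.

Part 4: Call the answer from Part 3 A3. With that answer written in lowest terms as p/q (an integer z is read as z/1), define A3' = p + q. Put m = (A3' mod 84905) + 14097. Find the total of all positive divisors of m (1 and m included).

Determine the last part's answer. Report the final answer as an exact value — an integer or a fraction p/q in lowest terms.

30732

Part 1: -5*(4)^3 - 8*(4)^2 - 7*(4)^1 - 5 = (-320) + (-128) + (-28) + (-5) = -481; answer -481
Part 2: A1 = -481; d = 98390; 98390 = 2 * 5 * 9839; number of divisors = (1+1) * (1+1) * (1+1) = 8; answer 8
Part 3: A2 = 8; c = 3; total draws C(7,4) = 35; complement C(4,4) = 1; favorable 35 - 1 = 34; P = 34/35; answer 34/35
Part 4: A3 = 34/35; threaded value p + q = 69; m = 14166; 14166 = 2 * 3^2 * 787; sigma = (1 + 2) * (1 + 3 + 9) * (1 + 787) = 3 * 13 * 788 = 30732; answer 30732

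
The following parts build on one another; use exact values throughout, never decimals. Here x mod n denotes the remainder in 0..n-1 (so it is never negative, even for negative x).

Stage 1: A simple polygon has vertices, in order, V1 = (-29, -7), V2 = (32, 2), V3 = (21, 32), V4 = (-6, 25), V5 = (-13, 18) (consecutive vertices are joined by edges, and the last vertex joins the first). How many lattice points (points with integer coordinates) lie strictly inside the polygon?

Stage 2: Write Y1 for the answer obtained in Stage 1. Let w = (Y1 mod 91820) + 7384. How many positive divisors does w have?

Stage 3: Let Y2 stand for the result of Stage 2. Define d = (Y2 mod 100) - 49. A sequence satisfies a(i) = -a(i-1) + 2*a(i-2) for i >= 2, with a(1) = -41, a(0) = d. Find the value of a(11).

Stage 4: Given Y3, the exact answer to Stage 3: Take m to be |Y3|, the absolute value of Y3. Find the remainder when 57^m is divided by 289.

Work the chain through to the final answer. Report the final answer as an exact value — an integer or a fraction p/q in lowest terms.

88

Stage 1: cross terms: (-29*2 - 32*-7)=166, (32*32 - 21*2)=982, (21*25 - -6*32)=717, (-6*18 - -13*25)=217, (-13*-7 - -29*18)=613; twice the area = |2695| = 2695; area = 2695/2; boundary points = 1 + 1 + 1 + 7 + 1 = 11; strictly interior points = area - boundary/2 + 1 = 1343; answer 1343
Stage 2: Y1 = 1343; w = 8727; 8727 = 3 * 2909; number of divisors = (1+1) * (1+1) = 4; answer 4
Stage 3: Y2 = 4; d = -45; a(2) = -1*(-41) + 2*(-45) = -49; iterating: a(2)=-49, a(3)=-33, a(4)=-65, a(5)=-1, a(6)=-129, a(7)=127, a(8)=-385, a(9)=639, a(10)=-1409, a(11)=2687; answer 2687
Stage 4: Y3 = 2687; m = 2687; squarings mod 289: 57^1=57, 57^2=70, 57^4=276, 57^8=169, 57^16=239, 57^32=188, 57^64=86, 57^128=171, 57^256=52, 57^512=103, 57^1024=205, 57^2048=120; 57^2687 = 57^1 * 57^2 * 57^4 * 57^8 * 57^16 * 57^32 * 57^64 * 57^512 * 57^2048 = 88 (mod 289); answer 88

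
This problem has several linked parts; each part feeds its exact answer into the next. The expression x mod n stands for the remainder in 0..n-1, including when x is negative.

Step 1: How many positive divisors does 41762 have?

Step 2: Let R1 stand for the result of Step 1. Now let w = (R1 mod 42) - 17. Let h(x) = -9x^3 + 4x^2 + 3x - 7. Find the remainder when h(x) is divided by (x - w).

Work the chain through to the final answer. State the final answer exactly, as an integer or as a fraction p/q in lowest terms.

Step 1: 41762 = 2 * 7 * 19 * 157; number of divisors = (1+1) * (1+1) * (1+1) * (1+1) = 16; answer 16
Step 2: R1 = 16; w = -1; remainder = value at the root: -9*(-1)^3 + 4*(-1)^2 + 3*(-1)^1 - 7 = (9) + (4) + (-3) + (-7) = 3; answer 3

3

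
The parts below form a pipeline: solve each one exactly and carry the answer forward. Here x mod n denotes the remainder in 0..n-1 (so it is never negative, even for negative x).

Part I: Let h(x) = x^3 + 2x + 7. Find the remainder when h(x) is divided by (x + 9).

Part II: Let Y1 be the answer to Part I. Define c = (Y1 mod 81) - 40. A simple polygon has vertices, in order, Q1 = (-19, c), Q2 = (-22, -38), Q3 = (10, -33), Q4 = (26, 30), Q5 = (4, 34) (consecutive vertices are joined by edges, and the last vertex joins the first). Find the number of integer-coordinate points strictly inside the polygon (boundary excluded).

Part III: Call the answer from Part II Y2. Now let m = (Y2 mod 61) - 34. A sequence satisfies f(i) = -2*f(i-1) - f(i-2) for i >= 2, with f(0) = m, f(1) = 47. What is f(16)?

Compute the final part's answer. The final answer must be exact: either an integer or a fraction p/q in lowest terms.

-602

Part I: remainder = value at the root: 1*(-9)^3 + 2*(-9)^1 + 7 = (-729) + (-18) + (7) = -740; answer -740
Part II: Y1 = -740; c = 30; cross terms: (-19*-38 - -22*30)=1382, (-22*-33 - 10*-38)=1106, (10*30 - 26*-33)=1158, (26*34 - 4*30)=764, (4*30 - -19*34)=766; twice the area = |5176| = 5176; area = 2588; boundary points = 1 + 1 + 1 + 2 + 1 = 6; strictly interior points = area - boundary/2 + 1 = 2586; answer 2586
Part III: Y2 = 2586; m = -10; f(2) = -2*(47) - 1*(-10) = -84; iterating: f(2)=-84, f(3)=121, f(4)=-158, f(5)=195, f(6)=-232, f(7)=269, f(8)=-306, f(9)=343, f(10)=-380, f(11)=417, f(12)=-454, f(13)=491, f(14)=-528, f(15)=565, f(16)=-602; answer -602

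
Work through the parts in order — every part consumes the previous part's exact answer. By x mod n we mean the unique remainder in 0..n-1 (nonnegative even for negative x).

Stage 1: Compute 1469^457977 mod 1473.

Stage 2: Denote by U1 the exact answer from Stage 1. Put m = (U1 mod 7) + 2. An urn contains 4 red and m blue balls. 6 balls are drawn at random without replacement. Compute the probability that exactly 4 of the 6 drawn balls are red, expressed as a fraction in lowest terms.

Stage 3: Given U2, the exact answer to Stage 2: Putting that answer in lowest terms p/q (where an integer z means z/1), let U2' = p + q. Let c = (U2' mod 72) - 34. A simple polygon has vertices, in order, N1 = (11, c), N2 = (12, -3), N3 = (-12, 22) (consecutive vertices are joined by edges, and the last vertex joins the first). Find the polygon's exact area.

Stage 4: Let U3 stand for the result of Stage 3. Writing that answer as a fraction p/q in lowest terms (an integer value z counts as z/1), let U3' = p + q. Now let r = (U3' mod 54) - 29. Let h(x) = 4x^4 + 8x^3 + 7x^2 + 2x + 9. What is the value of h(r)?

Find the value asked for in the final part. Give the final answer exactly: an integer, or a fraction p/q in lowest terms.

Stage 1: squarings mod 1473: 1469^1=1469, 1469^2=16, 1469^4=256, 1469^8=724, 1469^16=1261, 1469^32=754, 1469^64=1411, 1469^128=898, 1469^256=673, 1469^512=718, 1469^1024=1447, 1469^2048=676, 1469^4096=346, 1469^8192=403, 1469^16384=379, 1469^32768=760, 1469^65536=184, 1469^131072=1450, 1469^262144=529; 1469^457977 = 1469^1 * 1469^8 * 1469^16 * 1469^32 * 1469^64 * 1469^128 * 1469^1024 * 1469^2048 * 1469^4096 * 1469^8192 * 1469^16384 * 1469^32768 * 1469^131072 * 1469^262144 = 698 (mod 1473); answer 698
Stage 2: U1 = 698; m = 7; total draws C(11,6) = 462; favorable C(4,4)*C(7,2) = 21; P = 1/22; answer 1/22
Stage 3: U2 = 1/22; threaded value p + q = 23; c = -11; cross terms: (11*-3 - 12*-11)=99, (12*22 - -12*-3)=228, (-12*-11 - 11*22)=-110; twice the area = |217| = 217; area = 217/2; answer 217/2
Stage 4: U3 = 217/2; threaded value p + q = 219; r = -26; 4*(-26)^4 + 8*(-26)^3 + 7*(-26)^2 + 2*(-26)^1 + 9 = (1827904) + (-140608) + (4732) + (-52) + (9) = 1691985; answer 1691985

1691985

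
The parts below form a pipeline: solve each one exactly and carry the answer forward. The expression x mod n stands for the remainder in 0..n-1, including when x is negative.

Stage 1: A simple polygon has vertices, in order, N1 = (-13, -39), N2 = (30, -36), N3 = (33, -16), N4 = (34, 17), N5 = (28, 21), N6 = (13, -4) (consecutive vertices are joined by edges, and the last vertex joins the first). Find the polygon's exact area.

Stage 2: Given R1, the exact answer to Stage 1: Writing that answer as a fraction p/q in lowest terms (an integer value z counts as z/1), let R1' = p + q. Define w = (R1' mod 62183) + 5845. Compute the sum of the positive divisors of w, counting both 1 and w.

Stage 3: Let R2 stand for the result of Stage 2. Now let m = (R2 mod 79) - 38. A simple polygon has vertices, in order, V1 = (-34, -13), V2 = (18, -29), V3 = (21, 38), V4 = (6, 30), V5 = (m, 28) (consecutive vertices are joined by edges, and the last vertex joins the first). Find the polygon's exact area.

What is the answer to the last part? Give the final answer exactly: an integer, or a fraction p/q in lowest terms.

Stage 1: cross terms: (-13*-36 - 30*-39)=1638, (30*-16 - 33*-36)=708, (33*17 - 34*-16)=1105, (34*21 - 28*17)=238, (28*-4 - 13*21)=-385, (13*-39 - -13*-4)=-559; twice the area = |2745| = 2745; area = 2745/2; answer 2745/2
Stage 2: R1 = 2745/2; threaded value p + q = 2747; w = 8592; 8592 = 2^4 * 3 * 179; sigma = (1 + 2 + 4 + 8 + 16) * (1 + 3) * (1 + 179) = 31 * 4 * 180 = 22320; answer 22320
Stage 3: R2 = 22320; m = 4; cross terms: (-34*-29 - 18*-13)=1220, (18*38 - 21*-29)=1293, (21*30 - 6*38)=402, (6*28 - 4*30)=48, (4*-13 - -34*28)=900; twice the area = |3863| = 3863; area = 3863/2; answer 3863/2

3863/2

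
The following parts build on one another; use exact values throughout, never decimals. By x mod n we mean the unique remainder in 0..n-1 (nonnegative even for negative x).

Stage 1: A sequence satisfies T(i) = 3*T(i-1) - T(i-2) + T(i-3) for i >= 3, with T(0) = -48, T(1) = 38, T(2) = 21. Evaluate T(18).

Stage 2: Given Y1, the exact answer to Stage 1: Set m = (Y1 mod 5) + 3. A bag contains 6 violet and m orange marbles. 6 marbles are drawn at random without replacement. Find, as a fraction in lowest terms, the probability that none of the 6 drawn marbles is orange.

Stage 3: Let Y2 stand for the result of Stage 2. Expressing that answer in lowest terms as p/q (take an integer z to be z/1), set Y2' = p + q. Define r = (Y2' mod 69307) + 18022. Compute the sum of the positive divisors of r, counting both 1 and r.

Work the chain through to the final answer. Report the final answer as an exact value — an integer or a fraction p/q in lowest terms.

Stage 1: T(3) = 3*(21) - 1*(38) + 1*(-48) = -23; iterating: T(3)=-23, T(4)=-52, T(5)=-112, T(6)=-307, T(7)=-861, T(8)=-2388, T(9)=-6610, T(10)=-18303, T(11)=-50687, T(12)=-140368, T(13)=-388720, T(14)=-1076479, T(15)=-2981085, T(16)=-8255496, T(17)=-22861882, T(18)=-63311235; answer -63311235
Stage 2: Y1 = -63311235; m = 3; total draws C(9,6) = 84; favorable C(6,6) = 1; P = 1/84; answer 1/84
Stage 3: Y2 = 1/84; threaded value p + q = 85; r = 18107; 18107 = 19 * 953; sigma = (1 + 19) * (1 + 953) = 20 * 954 = 19080; answer 19080

19080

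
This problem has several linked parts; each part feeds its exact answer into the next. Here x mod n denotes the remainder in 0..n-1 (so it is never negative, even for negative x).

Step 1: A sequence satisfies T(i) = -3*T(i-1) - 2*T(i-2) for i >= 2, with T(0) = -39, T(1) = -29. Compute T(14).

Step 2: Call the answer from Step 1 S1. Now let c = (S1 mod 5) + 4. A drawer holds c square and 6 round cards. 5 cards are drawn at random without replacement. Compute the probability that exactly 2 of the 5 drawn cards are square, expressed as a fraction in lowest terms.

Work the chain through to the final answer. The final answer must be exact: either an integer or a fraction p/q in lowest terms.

10/21

Step 1: T(2) = -3*(-29) - 2*(-39) = 165; iterating: T(2)=165, T(3)=-437, T(4)=981, T(5)=-2069, T(6)=4245, T(7)=-8597, T(8)=17301, T(9)=-34709, T(10)=69525, T(11)=-139157, T(12)=278421, T(13)=-556949, T(14)=1114005; answer 1114005
Step 2: S1 = 1114005; c = 4; total draws C(10,5) = 252; favorable C(4,2)*C(6,3) = 120; P = 10/21; answer 10/21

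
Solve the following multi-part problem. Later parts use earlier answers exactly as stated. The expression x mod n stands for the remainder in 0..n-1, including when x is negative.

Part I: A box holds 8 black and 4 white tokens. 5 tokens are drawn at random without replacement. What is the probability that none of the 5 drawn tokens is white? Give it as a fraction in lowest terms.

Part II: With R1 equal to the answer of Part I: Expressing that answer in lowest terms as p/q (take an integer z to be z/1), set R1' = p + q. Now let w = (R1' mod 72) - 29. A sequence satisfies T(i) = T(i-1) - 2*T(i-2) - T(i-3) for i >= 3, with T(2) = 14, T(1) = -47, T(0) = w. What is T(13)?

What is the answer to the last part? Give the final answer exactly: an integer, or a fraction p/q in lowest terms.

Part I: total draws C(12,5) = 792; favorable C(8,5) = 56; P = 7/99; answer 7/99
Part II: R1 = 7/99; threaded value p + q = 106; w = 5; T(3) = 1*(14) - 2*(-47) - 1*(5) = 103; iterating: T(3)=103, T(4)=122, T(5)=-98, T(6)=-445, T(7)=-371, T(8)=617, T(9)=1804, T(10)=941, T(11)=-3284, T(12)=-6970, T(13)=-1343; answer -1343

-1343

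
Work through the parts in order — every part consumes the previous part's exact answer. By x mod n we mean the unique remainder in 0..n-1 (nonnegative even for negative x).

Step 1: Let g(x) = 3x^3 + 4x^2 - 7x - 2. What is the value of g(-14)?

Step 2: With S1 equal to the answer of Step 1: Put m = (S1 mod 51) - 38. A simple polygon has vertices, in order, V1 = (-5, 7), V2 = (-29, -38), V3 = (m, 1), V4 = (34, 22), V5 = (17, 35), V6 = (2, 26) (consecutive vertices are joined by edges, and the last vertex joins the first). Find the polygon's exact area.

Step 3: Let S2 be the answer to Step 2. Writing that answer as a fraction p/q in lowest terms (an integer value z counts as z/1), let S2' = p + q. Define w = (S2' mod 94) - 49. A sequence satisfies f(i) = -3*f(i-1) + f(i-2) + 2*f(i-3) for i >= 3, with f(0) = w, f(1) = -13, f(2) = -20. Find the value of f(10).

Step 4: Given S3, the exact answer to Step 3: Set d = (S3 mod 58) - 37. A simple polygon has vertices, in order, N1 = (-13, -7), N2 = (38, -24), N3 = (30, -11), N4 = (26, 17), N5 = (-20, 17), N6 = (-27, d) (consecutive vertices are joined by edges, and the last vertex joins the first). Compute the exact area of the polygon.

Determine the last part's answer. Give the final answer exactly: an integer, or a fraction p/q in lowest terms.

Step 1: 3*(-14)^3 + 4*(-14)^2 - 7*(-14)^1 - 2 = (-8232) + (784) + (98) + (-2) = -7352; answer -7352
Step 2: S1 = -7352; m = 5; cross terms: (-5*-38 - -29*7)=393, (-29*1 - 5*-38)=161, (5*22 - 34*1)=76, (34*35 - 17*22)=816, (17*26 - 2*35)=372, (2*7 - -5*26)=144; twice the area = |1962| = 1962; area = 981; answer 981
Step 3: S2 = 981; threaded value p + q = 982; w = -7; f(3) = -3*(-20) + 1*(-13) + 2*(-7) = 33; iterating: f(3)=33, f(4)=-145, f(5)=428, f(6)=-1363, f(7)=4227, f(8)=-13188, f(9)=41065, f(10)=-127929; answer -127929
Step 4: S3 = -127929; d = -18; cross terms: (-13*-24 - 38*-7)=578, (38*-11 - 30*-24)=302, (30*17 - 26*-11)=796, (26*17 - -20*17)=782, (-20*-18 - -27*17)=819, (-27*-7 - -13*-18)=-45; twice the area = |3232| = 3232; area = 1616; answer 1616

1616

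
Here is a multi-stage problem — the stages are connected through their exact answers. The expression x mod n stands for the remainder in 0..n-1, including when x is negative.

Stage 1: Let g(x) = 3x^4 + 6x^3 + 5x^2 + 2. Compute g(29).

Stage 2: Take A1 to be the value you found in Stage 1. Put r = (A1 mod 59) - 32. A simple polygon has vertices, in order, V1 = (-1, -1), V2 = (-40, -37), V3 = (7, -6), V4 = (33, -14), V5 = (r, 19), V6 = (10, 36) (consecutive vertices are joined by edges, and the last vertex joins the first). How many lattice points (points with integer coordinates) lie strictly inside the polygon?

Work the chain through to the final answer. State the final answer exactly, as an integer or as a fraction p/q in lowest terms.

Stage 1: 3*(29)^4 + 6*(29)^3 + 5*(29)^2 + 2 = (2121843) + (146334) + (4205) + (2) = 2272384; answer 2272384
Stage 2: A1 = 2272384; r = 26; cross terms: (-1*-37 - -40*-1)=-3, (-40*-6 - 7*-37)=499, (7*-14 - 33*-6)=100, (33*19 - 26*-14)=991, (26*36 - 10*19)=746, (10*-1 - -1*36)=26; twice the area = |2359| = 2359; area = 2359/2; boundary points = 3 + 1 + 2 + 1 + 1 + 1 = 9; strictly interior points = area - boundary/2 + 1 = 1176; answer 1176

1176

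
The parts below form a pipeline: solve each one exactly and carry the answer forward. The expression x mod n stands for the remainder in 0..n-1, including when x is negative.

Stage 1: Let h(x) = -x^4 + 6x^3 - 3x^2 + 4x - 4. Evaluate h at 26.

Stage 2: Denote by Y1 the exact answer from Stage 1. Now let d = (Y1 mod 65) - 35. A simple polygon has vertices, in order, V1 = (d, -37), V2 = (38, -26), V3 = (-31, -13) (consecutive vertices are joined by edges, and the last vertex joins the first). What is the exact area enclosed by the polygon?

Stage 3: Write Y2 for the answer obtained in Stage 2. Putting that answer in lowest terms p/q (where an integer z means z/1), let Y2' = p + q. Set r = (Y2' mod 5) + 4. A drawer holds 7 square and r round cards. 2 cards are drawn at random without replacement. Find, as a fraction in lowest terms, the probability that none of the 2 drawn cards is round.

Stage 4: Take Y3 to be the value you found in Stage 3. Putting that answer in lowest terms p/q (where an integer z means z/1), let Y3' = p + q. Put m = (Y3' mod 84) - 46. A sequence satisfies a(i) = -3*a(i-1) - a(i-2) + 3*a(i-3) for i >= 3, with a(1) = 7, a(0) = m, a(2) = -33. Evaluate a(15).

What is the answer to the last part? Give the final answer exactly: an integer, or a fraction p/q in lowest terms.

Stage 1: -1*(26)^4 + 6*(26)^3 - 3*(26)^2 + 4*(26)^1 - 4 = (-456976) + (105456) + (-2028) + (104) + (-4) = -353448; answer -353448
Stage 2: Y1 = -353448; d = -13; cross terms: (-13*-26 - 38*-37)=1744, (38*-13 - -31*-26)=-1300, (-31*-37 - -13*-13)=978; twice the area = |1422| = 1422; area = 711; answer 711
Stage 3: Y2 = 711; threaded value p + q = 712; r = 6; total draws C(13,2) = 78; favorable C(7,2) = 21; P = 7/26; answer 7/26
Stage 4: Y3 = 7/26; threaded value p + q = 33; m = -13; a(3) = -3*(-33) - 1*(7) + 3*(-13) = 53; iterating: a(3)=53, a(4)=-105, a(5)=163, a(6)=-225, a(7)=197, a(8)=123, a(9)=-1241, a(10)=4191, a(11)=-10963, a(12)=24975, a(13)=-51389, a(14)=96303, a(15)=-162595; answer -162595

-162595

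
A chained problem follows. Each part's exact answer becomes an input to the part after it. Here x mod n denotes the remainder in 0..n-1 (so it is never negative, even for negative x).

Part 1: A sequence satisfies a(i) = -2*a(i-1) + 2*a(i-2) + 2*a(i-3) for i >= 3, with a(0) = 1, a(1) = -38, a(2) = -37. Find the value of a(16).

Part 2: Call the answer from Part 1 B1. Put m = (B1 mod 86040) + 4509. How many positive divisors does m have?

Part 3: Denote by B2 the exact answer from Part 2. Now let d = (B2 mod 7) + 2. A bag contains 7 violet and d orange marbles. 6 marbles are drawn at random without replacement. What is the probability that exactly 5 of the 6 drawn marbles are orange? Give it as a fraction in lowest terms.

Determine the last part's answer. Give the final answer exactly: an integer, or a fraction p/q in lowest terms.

Part 1: a(3) = -2*(-37) + 2*(-38) + 2*(1) = 0; iterating: a(3)=0, a(4)=-150, a(5)=226, a(6)=-752, a(7)=1656, a(8)=-4364, a(9)=10536, a(10)=-26488, a(11)=65320, a(12)=-162544, a(13)=402752, a(14)=-999952, a(15)=2480320, a(16)=-6155040; answer -6155040
Part 2: B1 = -6155040; m = 44349; 44349 = 3 * 14783; number of divisors = (1+1) * (1+1) = 4; answer 4
Part 3: B2 = 4; d = 6; total draws C(13,6) = 1716; favorable C(6,5)*C(7,1) = 42; P = 7/286; answer 7/286

7/286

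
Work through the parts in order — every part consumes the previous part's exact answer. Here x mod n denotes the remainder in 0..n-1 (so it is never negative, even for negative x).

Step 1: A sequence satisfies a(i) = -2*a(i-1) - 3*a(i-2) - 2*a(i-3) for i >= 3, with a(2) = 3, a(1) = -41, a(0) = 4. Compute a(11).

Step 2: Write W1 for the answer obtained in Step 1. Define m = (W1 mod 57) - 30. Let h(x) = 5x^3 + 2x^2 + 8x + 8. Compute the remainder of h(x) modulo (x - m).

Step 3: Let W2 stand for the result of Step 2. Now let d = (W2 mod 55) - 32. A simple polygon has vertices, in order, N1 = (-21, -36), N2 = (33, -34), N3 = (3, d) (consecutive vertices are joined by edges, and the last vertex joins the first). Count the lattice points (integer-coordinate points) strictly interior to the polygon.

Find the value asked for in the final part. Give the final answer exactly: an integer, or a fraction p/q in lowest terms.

1481

Step 1: a(3) = -2*(3) - 3*(-41) - 2*(4) = 109; iterating: a(3)=109, a(4)=-145, a(5)=-43, a(6)=303, a(7)=-187, a(8)=-449, a(9)=853, a(10)=15, a(11)=-1691; answer -1691
Step 2: W1 = -1691; m = -11; remainder = value at the root: 5*(-11)^3 + 2*(-11)^2 + 8*(-11)^1 + 8 = (-6655) + (242) + (-88) + (8) = -6493; answer -6493
Step 3: W2 = -6493; d = 20; cross terms: (-21*-34 - 33*-36)=1902, (33*20 - 3*-34)=762, (3*-36 - -21*20)=312; twice the area = |2976| = 2976; area = 1488; boundary points = 2 + 6 + 8 = 16; strictly interior points = area - boundary/2 + 1 = 1481; answer 1481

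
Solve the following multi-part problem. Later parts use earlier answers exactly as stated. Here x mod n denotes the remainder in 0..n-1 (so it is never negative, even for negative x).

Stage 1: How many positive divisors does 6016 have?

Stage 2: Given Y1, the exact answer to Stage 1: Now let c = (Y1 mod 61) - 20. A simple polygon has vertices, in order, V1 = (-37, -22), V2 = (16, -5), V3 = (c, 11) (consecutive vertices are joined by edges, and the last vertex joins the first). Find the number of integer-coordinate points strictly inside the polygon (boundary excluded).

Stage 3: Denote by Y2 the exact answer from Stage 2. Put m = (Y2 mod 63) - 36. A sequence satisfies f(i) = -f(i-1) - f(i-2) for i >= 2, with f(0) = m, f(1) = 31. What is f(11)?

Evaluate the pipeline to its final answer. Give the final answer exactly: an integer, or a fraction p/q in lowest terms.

Stage 1: 6016 = 2^7 * 47; number of divisors = (7+1) * (1+1) = 16; answer 16
Stage 2: Y1 = 16; c = -4; cross terms: (-37*-5 - 16*-22)=537, (16*11 - -4*-5)=156, (-4*-22 - -37*11)=495; twice the area = |1188| = 1188; area = 594; boundary points = 1 + 4 + 33 = 38; strictly interior points = area - boundary/2 + 1 = 576; answer 576
Stage 3: Y2 = 576; m = -27; f(2) = -1*(31) - 1*(-27) = -4; iterating: f(2)=-4, f(3)=-27, f(4)=31, f(5)=-4, f(6)=-27, f(7)=31, f(8)=-4, f(9)=-27, f(10)=31, f(11)=-4; answer -4

-4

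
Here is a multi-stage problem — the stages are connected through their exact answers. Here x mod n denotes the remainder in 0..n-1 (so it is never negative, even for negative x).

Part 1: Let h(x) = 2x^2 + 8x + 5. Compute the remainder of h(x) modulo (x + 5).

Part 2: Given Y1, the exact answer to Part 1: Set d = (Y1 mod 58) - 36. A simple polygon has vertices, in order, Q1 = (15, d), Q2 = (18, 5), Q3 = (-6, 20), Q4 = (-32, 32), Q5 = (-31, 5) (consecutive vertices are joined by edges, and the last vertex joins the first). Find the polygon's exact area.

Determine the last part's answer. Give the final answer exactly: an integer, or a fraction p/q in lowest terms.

2699/2

Part 1: remainder = value at the root: 2*(-5)^2 + 8*(-5)^1 + 5 = (50) + (-40) + (5) = 15; answer 15
Part 2: Y1 = 15; d = -21; cross terms: (15*5 - 18*-21)=453, (18*20 - -6*5)=390, (-6*32 - -32*20)=448, (-32*5 - -31*32)=832, (-31*-21 - 15*5)=576; twice the area = |2699| = 2699; area = 2699/2; answer 2699/2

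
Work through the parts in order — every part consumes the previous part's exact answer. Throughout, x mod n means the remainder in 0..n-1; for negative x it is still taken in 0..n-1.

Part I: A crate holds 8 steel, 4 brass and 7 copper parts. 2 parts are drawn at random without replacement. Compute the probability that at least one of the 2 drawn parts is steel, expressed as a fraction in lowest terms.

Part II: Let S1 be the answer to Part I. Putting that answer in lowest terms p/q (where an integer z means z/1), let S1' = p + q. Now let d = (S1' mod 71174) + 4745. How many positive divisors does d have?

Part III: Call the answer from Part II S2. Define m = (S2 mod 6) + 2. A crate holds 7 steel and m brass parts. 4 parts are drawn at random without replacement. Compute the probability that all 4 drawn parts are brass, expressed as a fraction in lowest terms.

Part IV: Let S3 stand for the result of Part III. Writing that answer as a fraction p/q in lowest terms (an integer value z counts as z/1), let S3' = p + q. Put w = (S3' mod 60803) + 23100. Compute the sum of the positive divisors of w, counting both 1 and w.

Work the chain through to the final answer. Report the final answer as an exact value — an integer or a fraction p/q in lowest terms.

Part I: total draws C(19,2) = 171; complement C(11,2) = 55; favorable 171 - 55 = 116; P = 116/171; answer 116/171
Part II: S1 = 116/171; threaded value p + q = 287; d = 5032; 5032 = 2^3 * 17 * 37; number of divisors = (3+1) * (1+1) * (1+1) = 16; answer 16
Part III: S2 = 16; m = 6; total draws C(13,4) = 715; favorable C(6,4) = 15; P = 3/143; answer 3/143
Part IV: S3 = 3/143; threaded value p + q = 146; w = 23246; 23246 = 2 * 59 * 197; sigma = (1 + 2) * (1 + 59) * (1 + 197) = 3 * 60 * 198 = 35640; answer 35640

35640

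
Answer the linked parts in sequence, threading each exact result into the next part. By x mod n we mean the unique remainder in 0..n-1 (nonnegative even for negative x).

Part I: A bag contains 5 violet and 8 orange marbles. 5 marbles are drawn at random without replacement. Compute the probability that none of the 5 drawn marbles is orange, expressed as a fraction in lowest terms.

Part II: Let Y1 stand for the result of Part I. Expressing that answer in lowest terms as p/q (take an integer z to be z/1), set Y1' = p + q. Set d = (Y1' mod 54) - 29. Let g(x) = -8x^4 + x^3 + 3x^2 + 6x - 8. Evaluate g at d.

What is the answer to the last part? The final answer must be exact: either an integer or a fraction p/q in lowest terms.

-662294

Part I: total draws C(13,5) = 1287; favorable C(5,5) = 1; P = 1/1287; answer 1/1287
Part II: Y1 = 1/1287; threaded value p + q = 1288; d = 17; -8*(17)^4 + 1*(17)^3 + 3*(17)^2 + 6*(17)^1 - 8 = (-668168) + (4913) + (867) + (102) + (-8) = -662294; answer -662294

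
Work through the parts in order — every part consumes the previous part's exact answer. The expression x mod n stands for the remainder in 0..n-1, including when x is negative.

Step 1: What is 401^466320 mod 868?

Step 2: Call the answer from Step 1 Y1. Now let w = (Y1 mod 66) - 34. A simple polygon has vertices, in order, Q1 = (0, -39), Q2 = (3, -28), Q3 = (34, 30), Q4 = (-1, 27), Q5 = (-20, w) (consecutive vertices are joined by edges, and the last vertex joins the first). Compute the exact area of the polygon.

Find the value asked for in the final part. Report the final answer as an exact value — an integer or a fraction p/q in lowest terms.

Step 1: squarings mod 868: 401^1=401, 401^2=221, 401^4=233, 401^8=473, 401^16=653, 401^32=221, 401^64=233, 401^128=473, 401^256=653, 401^512=221, 401^1024=233, 401^2048=473, 401^4096=653, 401^8192=221, 401^16384=233, 401^32768=473, 401^65536=653, 401^131072=221, 401^262144=233; 401^466320 = 401^16 * 401^128 * 401^256 * 401^1024 * 401^2048 * 401^4096 * 401^65536 * 401^131072 * 401^262144 = 1 (mod 868); answer 1
Step 2: Y1 = 1; w = -33; cross terms: (0*-28 - 3*-39)=117, (3*30 - 34*-28)=1042, (34*27 - -1*30)=948, (-1*-33 - -20*27)=573, (-20*-39 - 0*-33)=780; twice the area = |3460| = 3460; area = 1730; answer 1730

1730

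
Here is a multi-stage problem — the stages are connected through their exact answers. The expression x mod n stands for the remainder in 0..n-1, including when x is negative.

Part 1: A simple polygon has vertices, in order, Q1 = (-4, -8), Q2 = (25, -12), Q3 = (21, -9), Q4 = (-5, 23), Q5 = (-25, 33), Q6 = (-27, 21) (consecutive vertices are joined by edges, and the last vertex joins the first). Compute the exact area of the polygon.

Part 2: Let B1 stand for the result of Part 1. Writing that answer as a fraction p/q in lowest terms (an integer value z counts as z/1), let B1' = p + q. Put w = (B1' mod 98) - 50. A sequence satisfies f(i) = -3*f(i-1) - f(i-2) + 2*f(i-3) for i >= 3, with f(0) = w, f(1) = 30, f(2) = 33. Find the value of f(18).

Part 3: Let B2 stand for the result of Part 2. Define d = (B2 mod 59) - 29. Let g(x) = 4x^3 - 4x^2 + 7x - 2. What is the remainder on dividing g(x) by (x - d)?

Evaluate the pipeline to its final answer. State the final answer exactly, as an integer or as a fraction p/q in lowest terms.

Part 1: cross terms: (-4*-12 - 25*-8)=248, (25*-9 - 21*-12)=27, (21*23 - -5*-9)=438, (-5*33 - -25*23)=410, (-25*21 - -27*33)=366, (-27*-8 - -4*21)=300; twice the area = |1789| = 1789; area = 1789/2; answer 1789/2
Part 2: B1 = 1789/2; threaded value p + q = 1791; w = -23; f(3) = -3*(33) - 1*(30) + 2*(-23) = -175; iterating: f(3)=-175, f(4)=552, f(5)=-1415, f(6)=3343, f(7)=-7510, f(8)=16357, f(9)=-34875, f(10)=73248, f(11)=-152155, f(12)=313467, f(13)=-641750, f(14)=1307473, f(15)=-2653735, f(16)=5370232, f(17)=-10842015, f(18)=21848343; answer 21848343
Part 3: B2 = 21848343; d = 24; remainder = value at the root: 4*(24)^3 - 4*(24)^2 + 7*(24)^1 - 2 = (55296) + (-2304) + (168) + (-2) = 53158; answer 53158

53158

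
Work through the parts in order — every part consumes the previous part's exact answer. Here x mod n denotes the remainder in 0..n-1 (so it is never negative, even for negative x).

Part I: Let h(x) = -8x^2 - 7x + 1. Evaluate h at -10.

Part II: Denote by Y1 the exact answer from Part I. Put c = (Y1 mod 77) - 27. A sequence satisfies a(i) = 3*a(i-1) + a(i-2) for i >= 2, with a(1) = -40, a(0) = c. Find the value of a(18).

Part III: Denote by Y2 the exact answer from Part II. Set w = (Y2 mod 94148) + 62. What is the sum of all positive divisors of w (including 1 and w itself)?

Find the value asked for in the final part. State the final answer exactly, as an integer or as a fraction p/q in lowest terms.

52080

Part I: -8*(-10)^2 - 7*(-10)^1 + 1 = (-800) + (70) + (1) = -729; answer -729
Part II: Y1 = -729; c = 14; a(2) = 3*(-40) + 1*(14) = -106; iterating: a(2)=-106, a(3)=-358, a(4)=-1180, a(5)=-3898, a(6)=-12874, a(7)=-42520, a(8)=-140434, a(9)=-463822, a(10)=-1531900, a(11)=-5059522, a(12)=-16710466, a(13)=-55190920, a(14)=-182283226, a(15)=-602040598, a(16)=-1988405020, a(17)=-6567255658, a(18)=-21690171994; answer -21690171994
Part III: Y2 = -21690171994; w = 20900; 20900 = 2^2 * 5^2 * 11 * 19; sigma = (1 + 2 + 4) * (1 + 5 + 25) * (1 + 11) * (1 + 19) = 7 * 31 * 12 * 20 = 52080; answer 52080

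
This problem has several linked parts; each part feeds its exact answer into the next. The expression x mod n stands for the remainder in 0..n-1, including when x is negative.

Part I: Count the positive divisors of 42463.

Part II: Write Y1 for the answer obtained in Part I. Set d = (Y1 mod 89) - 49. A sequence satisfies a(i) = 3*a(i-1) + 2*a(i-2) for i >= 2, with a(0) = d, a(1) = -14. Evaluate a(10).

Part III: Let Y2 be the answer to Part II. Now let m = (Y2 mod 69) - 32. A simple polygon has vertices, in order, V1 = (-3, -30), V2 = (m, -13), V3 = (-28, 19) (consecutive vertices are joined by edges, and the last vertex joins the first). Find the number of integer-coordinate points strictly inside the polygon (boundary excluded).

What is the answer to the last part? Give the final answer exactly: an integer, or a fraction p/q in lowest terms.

Part I: 42463 is prime, so its only divisors are 1 and 42463; count = 2; answer 2
Part II: Y1 = 2; d = -47; a(2) = 3*(-14) + 2*(-47) = -136; iterating: a(2)=-136, a(3)=-436, a(4)=-1580, a(5)=-5612, a(6)=-19996, a(7)=-71212, a(8)=-253628, a(9)=-903308, a(10)=-3217180; answer -3217180
Part III: Y2 = -3217180; m = -18; cross terms: (-3*-13 - -18*-30)=-501, (-18*19 - -28*-13)=-706, (-28*-30 - -3*19)=897; twice the area = |-310| = 310; area = 155; boundary points = 1 + 2 + 1 = 4; strictly interior points = area - boundary/2 + 1 = 154; answer 154

154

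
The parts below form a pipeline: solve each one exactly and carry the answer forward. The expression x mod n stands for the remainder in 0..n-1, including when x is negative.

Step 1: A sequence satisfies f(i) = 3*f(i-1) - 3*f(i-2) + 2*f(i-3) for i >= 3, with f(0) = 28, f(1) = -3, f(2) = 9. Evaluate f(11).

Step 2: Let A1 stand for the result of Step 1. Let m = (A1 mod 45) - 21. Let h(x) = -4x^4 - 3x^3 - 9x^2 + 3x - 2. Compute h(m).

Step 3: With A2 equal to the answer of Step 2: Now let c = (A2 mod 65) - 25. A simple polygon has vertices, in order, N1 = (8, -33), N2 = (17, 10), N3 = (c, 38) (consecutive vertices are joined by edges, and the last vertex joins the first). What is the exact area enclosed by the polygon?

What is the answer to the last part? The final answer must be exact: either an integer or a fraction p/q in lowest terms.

Step 1: f(3) = 3*(9) - 3*(-3) + 2*(28) = 92; iterating: f(3)=92, f(4)=243, f(5)=471, f(6)=868, f(7)=1677, f(8)=3369, f(9)=6812, f(10)=13683, f(11)=27351; answer 27351
Step 2: A1 = 27351; m = 15; -4*(15)^4 - 3*(15)^3 - 9*(15)^2 + 3*(15)^1 - 2 = (-202500) + (-10125) + (-2025) + (45) + (-2) = -214607; answer -214607
Step 3: A2 = -214607; c = -2; cross terms: (8*10 - 17*-33)=641, (17*38 - -2*10)=666, (-2*-33 - 8*38)=-238; twice the area = |1069| = 1069; area = 1069/2; answer 1069/2

1069/2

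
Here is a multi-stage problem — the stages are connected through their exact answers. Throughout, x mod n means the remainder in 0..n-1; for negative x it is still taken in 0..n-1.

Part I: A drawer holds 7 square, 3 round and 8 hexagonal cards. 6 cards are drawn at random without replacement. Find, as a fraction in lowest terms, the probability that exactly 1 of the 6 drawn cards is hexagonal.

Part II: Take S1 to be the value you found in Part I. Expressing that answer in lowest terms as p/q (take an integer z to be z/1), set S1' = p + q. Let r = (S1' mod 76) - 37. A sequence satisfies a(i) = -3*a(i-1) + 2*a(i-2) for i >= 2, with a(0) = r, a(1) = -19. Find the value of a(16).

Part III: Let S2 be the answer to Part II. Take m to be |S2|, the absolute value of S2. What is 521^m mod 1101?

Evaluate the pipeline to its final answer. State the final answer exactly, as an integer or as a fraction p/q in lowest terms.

197

Part I: total draws C(18,6) = 18564; favorable C(8,1)*C(10,5) = 2016; P = 24/221; answer 24/221
Part II: S1 = 24/221; threaded value p + q = 245; r = -20; a(2) = -3*(-19) + 2*(-20) = 17; iterating: a(2)=17, a(3)=-89, a(4)=301, a(5)=-1081, a(6)=3845, a(7)=-13697, a(8)=48781, a(9)=-173737, a(10)=618773, a(11)=-2203793, a(12)=7848925, a(13)=-27954361, a(14)=99560933, a(15)=-354591521, a(16)=1262896429; answer 1262896429
Part III: S2 = 1262896429; m = 1262896429; squarings mod 1101: 521^1=521, 521^2=595, 521^4=604, 521^8=385, 521^16=691, 521^32=748, 521^64=196, 521^128=982, 521^256=949, 521^512=1084, 521^1024=289, 521^2048=946, 521^4096=904, 521^8192=274, 521^16384=208, 521^32768=325, 521^65536=1030, 521^131072=637, 521^262144=601, 521^524288=73, 521^1048576=925, 521^2097152=148, 521^4194304=985, 521^8388608=244, 521^16777216=82, 521^33554432=118, 521^67108864=712, 521^134217728=484, 521^268435456=844, 521^536870912=1090, 521^1073741824=121; 521^1262896429 = 521^1 * 521^4 * 521^8 * 521^32 * 521^256 * 521^1024 * 521^16384 * 521^131072 * 521^262144 * 521^4194304 * 521^16777216 * 521^33554432 * 521^134217728 * 521^1073741824 = 197 (mod 1101); answer 197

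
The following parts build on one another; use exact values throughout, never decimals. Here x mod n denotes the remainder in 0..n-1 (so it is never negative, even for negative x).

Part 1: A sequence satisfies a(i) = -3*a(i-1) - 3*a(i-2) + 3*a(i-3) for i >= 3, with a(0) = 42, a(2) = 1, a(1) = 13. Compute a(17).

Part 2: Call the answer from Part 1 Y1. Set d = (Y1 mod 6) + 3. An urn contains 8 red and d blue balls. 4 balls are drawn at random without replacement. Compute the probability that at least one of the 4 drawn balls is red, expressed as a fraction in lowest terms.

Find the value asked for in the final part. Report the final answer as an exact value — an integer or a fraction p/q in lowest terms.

986/1001

Part 1: a(3) = -3*(1) - 3*(13) + 3*(42) = 84; iterating: a(3)=84, a(4)=-216, a(5)=399, a(6)=-297, a(7)=-954, a(8)=4950, a(9)=-12879, a(10)=20925, a(11)=-9288, a(12)=-73548, a(13)=311283, a(14)=-741069, a(15)=1068714, a(16)=-49086, a(17)=-5282091; answer -5282091
Part 2: Y1 = -5282091; d = 6; total draws C(14,4) = 1001; complement C(6,4) = 15; favorable 1001 - 15 = 986; P = 986/1001; answer 986/1001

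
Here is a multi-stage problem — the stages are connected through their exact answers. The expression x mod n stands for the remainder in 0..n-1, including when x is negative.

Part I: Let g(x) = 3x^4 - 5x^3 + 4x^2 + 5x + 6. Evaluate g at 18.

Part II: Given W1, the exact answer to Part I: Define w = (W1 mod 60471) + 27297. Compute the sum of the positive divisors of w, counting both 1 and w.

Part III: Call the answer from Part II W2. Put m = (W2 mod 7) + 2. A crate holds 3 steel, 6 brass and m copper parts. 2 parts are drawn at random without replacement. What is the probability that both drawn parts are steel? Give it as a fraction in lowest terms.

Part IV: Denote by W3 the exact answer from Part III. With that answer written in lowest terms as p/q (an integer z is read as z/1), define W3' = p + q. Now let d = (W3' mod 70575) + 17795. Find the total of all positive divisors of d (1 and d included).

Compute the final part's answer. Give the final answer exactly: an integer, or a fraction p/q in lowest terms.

Part I: 3*(18)^4 - 5*(18)^3 + 4*(18)^2 + 5*(18)^1 + 6 = (314928) + (-29160) + (1296) + (90) + (6) = 287160; answer 287160
Part II: W1 = 287160; w = 72573; 72573 = 3 * 17 * 1423; sigma = (1 + 3) * (1 + 17) * (1 + 1423) = 4 * 18 * 1424 = 102528; answer 102528
Part III: W2 = 102528; m = 8; total draws C(17,2) = 136; favorable C(3,2) = 3; P = 3/136; answer 3/136
Part IV: W3 = 3/136; threaded value p + q = 139; d = 17934; 17934 = 2 * 3 * 7^2 * 61; sigma = (1 + 2) * (1 + 3) * (1 + 7 + 49) * (1 + 61) = 3 * 4 * 57 * 62 = 42408; answer 42408

42408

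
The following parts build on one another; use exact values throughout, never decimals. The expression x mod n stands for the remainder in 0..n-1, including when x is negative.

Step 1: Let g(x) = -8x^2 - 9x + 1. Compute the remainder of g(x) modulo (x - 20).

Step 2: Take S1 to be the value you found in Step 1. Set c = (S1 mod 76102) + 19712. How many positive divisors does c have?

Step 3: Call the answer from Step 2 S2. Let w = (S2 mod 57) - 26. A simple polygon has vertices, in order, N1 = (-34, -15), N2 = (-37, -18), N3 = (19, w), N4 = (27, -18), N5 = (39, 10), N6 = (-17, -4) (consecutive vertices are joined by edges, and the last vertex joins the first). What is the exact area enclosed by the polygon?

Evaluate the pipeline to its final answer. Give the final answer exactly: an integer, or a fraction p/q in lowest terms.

Step 1: remainder = value at the root: -8*(20)^2 - 9*(20)^1 + 1 = (-3200) + (-180) + (1) = -3379; answer -3379
Step 2: S1 = -3379; c = 92435; 92435 = 5 * 7 * 19 * 139; number of divisors = (1+1) * (1+1) * (1+1) * (1+1) = 16; answer 16
Step 3: S2 = 16; w = -10; cross terms: (-34*-18 - -37*-15)=57, (-37*-10 - 19*-18)=712, (19*-18 - 27*-10)=-72, (27*10 - 39*-18)=972, (39*-4 - -17*10)=14, (-17*-15 - -34*-4)=119; twice the area = |1802| = 1802; area = 901; answer 901

901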